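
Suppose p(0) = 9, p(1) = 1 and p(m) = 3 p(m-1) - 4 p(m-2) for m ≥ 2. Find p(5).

p(2) = 3*1 - 4*9 = -33
p(3) = 3*(-33) - 4*1 = -103
p(4) = 3*(-103) - 4*(-33) = -177
p(5) = 3*(-177) - 4*(-103) = -119

-119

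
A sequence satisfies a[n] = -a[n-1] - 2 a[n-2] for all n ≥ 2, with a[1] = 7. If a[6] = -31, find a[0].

2

Let a[0] = v.
a[2] = -7 - 2v
a[3] = -7 + 2v
a[4] = 21 + 2v
a[5] = -7 - 6v
a[6] = -35 + 2v
So -35 + 2v = -31, giving v = 2.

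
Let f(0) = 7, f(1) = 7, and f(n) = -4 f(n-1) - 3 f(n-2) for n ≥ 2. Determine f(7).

f(2) = -4·7 - 3·7 = -49
f(3) = -4·(-49) - 3·7 = 175
f(4) = -4·175 - 3·(-49) = -553
f(5) = -4·(-553) - 3·175 = 1687
f(6) = -4·1687 - 3·(-553) = -5089
f(7) = -4·(-5089) - 3·1687 = 15295

15295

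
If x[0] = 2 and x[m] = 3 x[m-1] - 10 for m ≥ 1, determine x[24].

The fixed point is -10/(1 - 3) = 5, so x[m] - 5 = 3(x[m-1] - 5).
Hence x[m] = -3·3^m + 5.
x[24] = -3·3^{24} + 5 = -3·282429536481 + 5 = -847288609438.

-847288609438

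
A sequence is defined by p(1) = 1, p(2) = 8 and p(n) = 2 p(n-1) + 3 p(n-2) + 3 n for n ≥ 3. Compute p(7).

p(3) = 2*8 + 3*1 + 9 = 28
p(4) = 2*28 + 3*8 + 12 = 92
p(5) = 2*92 + 3*28 + 15 = 283
p(6) = 2*283 + 3*92 + 18 = 860
p(7) = 2*860 + 3*283 + 21 = 2590

2590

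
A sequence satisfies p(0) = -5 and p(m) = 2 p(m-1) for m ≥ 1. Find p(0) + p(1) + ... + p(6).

p(1) = 2(-5) = -10
p(2) = 2(-10) = -20
p(3) = 2(-20) = -40
p(4) = 2(-40) = -80
p(5) = 2(-80) = -160
p(6) = 2(-160) = -320
Sum = (-5) + (-10) + (-20) + (-40) + (-80) + (-160) + (-320) = -635

-635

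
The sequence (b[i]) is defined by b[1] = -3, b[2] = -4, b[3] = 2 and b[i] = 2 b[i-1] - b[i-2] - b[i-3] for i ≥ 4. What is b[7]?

35

b[4] = 2(2) - (-4) - (-3) = 11
b[5] = 2(11) - 2 - (-4) = 24
b[6] = 2(24) - 11 - 2 = 35
b[7] = 2(35) - 24 - 11 = 35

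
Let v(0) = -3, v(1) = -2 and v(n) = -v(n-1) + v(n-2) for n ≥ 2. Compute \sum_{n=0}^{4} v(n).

v(2) = -(-2) + (-3) = -1
v(3) = -(-1) + (-2) = -1
v(4) = -(-1) + (-1) = 0
Sum = (-3) + (-2) + (-1) + (-1) + 0 = -7

-7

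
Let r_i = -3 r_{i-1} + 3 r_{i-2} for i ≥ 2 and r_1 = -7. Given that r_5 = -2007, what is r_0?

6

Let r_0 = z.
r_2 = 21 + 3z
r_3 = -84 - 9z
r_4 = 315 + 36z
r_5 = -1197 - 135z
So -1197 - 135z = -2007, giving z = 6.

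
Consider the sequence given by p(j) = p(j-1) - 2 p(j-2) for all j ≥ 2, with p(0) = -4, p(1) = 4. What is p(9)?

-92

p(2) = 4 - 2*(-4) = 12
p(3) = 12 - 2*4 = 4
p(4) = 4 - 2*12 = -20
p(5) = (-20) - 2*4 = -28
p(6) = (-28) - 2*(-20) = 12
p(7) = 12 - 2*(-28) = 68
p(8) = 68 - 2*12 = 44
p(9) = 44 - 2*68 = -92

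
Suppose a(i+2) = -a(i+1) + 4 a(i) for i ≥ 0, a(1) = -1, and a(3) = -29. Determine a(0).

6

Let a(0) = x.
a(2) = 1 + 4x
a(3) = -5 - 4x
So -5 - 4x = -29, giving x = 6.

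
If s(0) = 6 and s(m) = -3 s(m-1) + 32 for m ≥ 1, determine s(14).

The fixed point is 32/(1 + 3) = 8, so s(m) - 8 = -3(s(m-1) - 8).
Hence s(m) = -2·(-3)^m + 8.
s(14) = -2·(-3)^{14} + 8 = -2·4782969 + 8 = -9565930.

-9565930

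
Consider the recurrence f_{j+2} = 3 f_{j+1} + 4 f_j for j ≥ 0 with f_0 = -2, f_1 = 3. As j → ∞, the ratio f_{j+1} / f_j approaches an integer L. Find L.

4

The characteristic equation is r^2 - 3r - 4 = 0, which factors as (r - 4)(r + 1) = 0.
So the roots are 4 and -1. Since |4| > |-1| and the coefficient of 4^j is non-zero, the ratio tends to 4.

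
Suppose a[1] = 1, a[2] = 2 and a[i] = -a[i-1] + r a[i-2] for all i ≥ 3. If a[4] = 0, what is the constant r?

a[3] = -2 + r
a[4] = 2 + r
So 2 + r = 0, giving r = -2.

-2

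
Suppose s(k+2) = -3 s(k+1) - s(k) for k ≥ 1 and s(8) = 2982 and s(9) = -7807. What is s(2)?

Rearranging, s(k-2) = -(s(k) + 3 s(k-1)).
s(7) = -(-7807 + 3·2982) = -1139
s(6) = -(2982 + 3·(-1139)) = 435
s(5) = -(-1139 + 3·435) = -166
s(4) = -(435 + 3·(-166)) = 63
s(3) = -(-166 + 3·63) = -23
s(2) = -(63 + 3·(-23)) = 6

6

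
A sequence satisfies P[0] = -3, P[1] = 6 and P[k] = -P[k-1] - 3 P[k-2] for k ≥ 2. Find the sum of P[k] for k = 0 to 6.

P[2] = -6 - 3·(-3) = 3
P[3] = -3 - 3·6 = -21
P[4] = -(-21) - 3·3 = 12
P[5] = -12 - 3·(-21) = 51
P[6] = -51 - 3·12 = -87
Sum = (-3) + 6 + 3 + (-21) + 12 + 51 + (-87) = -39

-39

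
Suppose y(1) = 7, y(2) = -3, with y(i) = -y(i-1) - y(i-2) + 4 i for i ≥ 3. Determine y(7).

y(3) = -(-3) - 7 + 12 = 8
y(4) = -8 - (-3) + 16 = 11
y(5) = -11 - 8 + 20 = 1
y(6) = -1 - 11 + 24 = 12
y(7) = -12 - 1 + 28 = 15

15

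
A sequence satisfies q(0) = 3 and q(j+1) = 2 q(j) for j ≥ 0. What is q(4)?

q(1) = 2·3 = 6
q(2) = 2·6 = 12
q(3) = 2·12 = 24
q(4) = 2·24 = 48

48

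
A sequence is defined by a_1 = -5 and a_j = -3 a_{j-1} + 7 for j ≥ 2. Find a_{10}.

a_2 = -3(-5) + 7 = 22
a_3 = -3(22) + 7 = -59
a_4 = -3(-59) + 7 = 184
a_5 = -3(184) + 7 = -545
a_6 = -3(-545) + 7 = 1642
a_7 = -3(1642) + 7 = -4919
a_8 = -3(-4919) + 7 = 14764
a_9 = -3(14764) + 7 = -44285
a_{10} = -3(-44285) + 7 = 132862

132862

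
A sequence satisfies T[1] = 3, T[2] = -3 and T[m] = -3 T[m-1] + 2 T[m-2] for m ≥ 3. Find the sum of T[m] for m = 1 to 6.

T[3] = -3·(-3) + 2·3 = 15
T[4] = -3·15 + 2·(-3) = -51
T[5] = -3·(-51) + 2·15 = 183
T[6] = -3·183 + 2·(-51) = -651
Sum = 3 + (-3) + 15 + (-51) + 183 + (-651) = -504

-504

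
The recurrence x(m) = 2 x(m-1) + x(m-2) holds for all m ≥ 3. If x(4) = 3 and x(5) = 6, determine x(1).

Rearranging, x(m-2) = x(m) - 2 x(m-1).
x(3) = 6 - 2(3) = 0
x(2) = 3 - 2(0) = 3
x(1) = 0 - 2(3) = -6

-6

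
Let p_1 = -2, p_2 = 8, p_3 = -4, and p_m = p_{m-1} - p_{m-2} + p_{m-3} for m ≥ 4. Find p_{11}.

p_4 = (-4) - 8 + (-2) = -14
p_5 = (-14) - (-4) + 8 = -2
p_6 = (-2) - (-14) + (-4) = 8
p_7 = 8 - (-2) + (-14) = -4
p_8 = (-4) - 8 + (-2) = -14
p_9 = (-14) - (-4) + 8 = -2
p_{10} = (-2) - (-14) + (-4) = 8
p_{11} = 8 - (-2) + (-14) = -4

-4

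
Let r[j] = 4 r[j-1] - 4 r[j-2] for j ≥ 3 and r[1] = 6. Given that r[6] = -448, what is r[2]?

Let r[2] = y.
r[3] = -24 + 4y
r[4] = -96 + 12y
r[5] = -288 + 32y
r[6] = -768 + 80y
So -768 + 80y = -448, giving y = 4.

4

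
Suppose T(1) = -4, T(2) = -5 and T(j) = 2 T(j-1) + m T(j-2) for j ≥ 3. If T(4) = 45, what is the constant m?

-5

T(3) = -10 - 4m
T(4) = -20 - 13m
So -20 - 13m = 45, giving m = -5.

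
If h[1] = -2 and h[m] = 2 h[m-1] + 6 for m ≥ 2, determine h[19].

The fixed point is 6/(1 - 2) = -6, so h[m] + 6 = 2(h[m-1] + 6).
Hence h[m] = 4·2^{m-1} - 6.
h[19] = 4·2^{18} - 6 = 4·262144 - 6 = 1048570.

1048570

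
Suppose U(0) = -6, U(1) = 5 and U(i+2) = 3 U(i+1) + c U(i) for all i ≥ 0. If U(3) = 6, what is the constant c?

3

U(2) = 15 - 6c
U(3) = 45 - 13c
So 45 - 13c = 6, giving c = 3.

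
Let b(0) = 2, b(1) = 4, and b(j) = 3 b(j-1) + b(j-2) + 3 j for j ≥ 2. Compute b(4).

251

b(2) = 3·4 + 2 + 6 = 20
b(3) = 3·20 + 4 + 9 = 73
b(4) = 3·73 + 20 + 12 = 251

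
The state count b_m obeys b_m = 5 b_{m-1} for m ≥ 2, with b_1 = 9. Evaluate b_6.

b_2 = 5·9 = 45
b_3 = 5·45 = 225
b_4 = 5·225 = 1125
b_5 = 5·1125 = 5625
b_6 = 5·5625 = 28125

28125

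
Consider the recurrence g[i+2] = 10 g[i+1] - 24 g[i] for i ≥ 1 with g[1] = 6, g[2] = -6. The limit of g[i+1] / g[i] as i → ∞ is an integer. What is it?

The characteristic equation is r^2 - 10r + 24 = 0, which factors as (r - 6)(r - 4) = 0.
So the roots are 6 and 4. Since |6| > |4| and the coefficient of 6^i is non-zero, the ratio tends to 6.

6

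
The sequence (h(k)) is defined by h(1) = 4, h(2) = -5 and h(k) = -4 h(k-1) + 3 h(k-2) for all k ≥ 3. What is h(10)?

-1444661

h(3) = -4*(-5) + 3*4 = 32
h(4) = -4*32 + 3*(-5) = -143
h(5) = -4*(-143) + 3*32 = 668
h(6) = -4*668 + 3*(-143) = -3101
h(7) = -4*(-3101) + 3*668 = 14408
h(8) = -4*14408 + 3*(-3101) = -66935
h(9) = -4*(-66935) + 3*14408 = 310964
h(10) = -4*310964 + 3*(-66935) = -1444661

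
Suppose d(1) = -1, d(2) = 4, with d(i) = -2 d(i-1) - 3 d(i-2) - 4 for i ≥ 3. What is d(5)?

19

d(3) = -2·4 - 3·(-1) - 4 = -9
d(4) = -2·(-9) - 3·4 - 4 = 2
d(5) = -2·2 - 3·(-9) - 4 = 19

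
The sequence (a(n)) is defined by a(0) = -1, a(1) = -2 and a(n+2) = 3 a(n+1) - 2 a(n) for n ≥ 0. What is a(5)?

-32

a(2) = 3(-2) - 2(-1) = -4
a(3) = 3(-4) - 2(-2) = -8
a(4) = 3(-8) - 2(-4) = -16
a(5) = 3(-16) - 2(-8) = -32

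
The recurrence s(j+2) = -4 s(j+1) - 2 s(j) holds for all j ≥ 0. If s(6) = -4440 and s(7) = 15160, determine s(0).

Rearranging, s(j-2) = (s(j) + 4 s(j-1)) / -2.
s(5) = (15160 + 4*(-4440)) / -2 = -2600/-2 = 1300
s(4) = (-4440 + 4*1300) / -2 = 760/-2 = -380
s(3) = (1300 + 4*(-380)) / -2 = -220/-2 = 110
s(2) = (-380 + 4*110) / -2 = 60/-2 = -30
s(1) = (110 + 4*(-30)) / -2 = -10/-2 = 5
s(0) = (-30 + 4*5) / -2 = -10/-2 = 5

5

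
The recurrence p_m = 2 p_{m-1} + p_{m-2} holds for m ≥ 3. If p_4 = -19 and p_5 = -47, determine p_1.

-7

Rearranging, p_{m-2} = p_m - 2 p_{m-1}.
p_3 = -47 - 2*(-19) = -9
p_2 = -19 - 2*(-9) = -1
p_1 = -9 - 2*(-1) = -7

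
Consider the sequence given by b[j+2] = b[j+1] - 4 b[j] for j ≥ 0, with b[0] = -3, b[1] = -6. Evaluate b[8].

b[2] = (-6) - 4·(-3) = 6
b[3] = 6 - 4·(-6) = 30
b[4] = 30 - 4·6 = 6
b[5] = 6 - 4·30 = -114
b[6] = (-114) - 4·6 = -138
b[7] = (-138) - 4·(-114) = 318
b[8] = 318 - 4·(-138) = 870

870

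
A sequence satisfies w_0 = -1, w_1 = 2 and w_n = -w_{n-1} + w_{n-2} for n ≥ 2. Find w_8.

-55

w_2 = -2 + (-1) = -3
w_3 = -(-3) + 2 = 5
w_4 = -5 + (-3) = -8
w_5 = -(-8) + 5 = 13
w_6 = -13 + (-8) = -21
w_7 = -(-21) + 13 = 34
w_8 = -34 + (-21) = -55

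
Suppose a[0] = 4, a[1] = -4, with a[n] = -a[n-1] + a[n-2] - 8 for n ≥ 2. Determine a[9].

a[2] = -(-4) + 4 - 8 = 0
a[3] = -0 + (-4) - 8 = -12
a[4] = -(-12) + 0 - 8 = 4
a[5] = -4 + (-12) - 8 = -24
a[6] = -(-24) + 4 - 8 = 20
a[7] = -20 + (-24) - 8 = -52
a[8] = -(-52) + 20 - 8 = 64
a[9] = -64 + (-52) - 8 = -124

-124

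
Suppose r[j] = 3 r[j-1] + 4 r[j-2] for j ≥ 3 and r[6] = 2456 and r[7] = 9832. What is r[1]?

4

Rearranging, r[j-2] = (r[j] - 3 r[j-1]) / 4.
r[5] = (9832 - 3·2456) / 4 = 2464/4 = 616
r[4] = (2456 - 3·616) / 4 = 608/4 = 152
r[3] = (616 - 3·152) / 4 = 160/4 = 40
r[2] = (152 - 3·40) / 4 = 32/4 = 8
r[1] = (40 - 3·8) / 4 = 16/4 = 4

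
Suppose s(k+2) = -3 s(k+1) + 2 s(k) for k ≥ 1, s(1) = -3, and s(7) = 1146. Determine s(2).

Let s(2) = v.
s(3) = -6 - 3v
s(4) = 18 + 11v
s(5) = -66 - 39v
s(6) = 234 + 139v
s(7) = -834 - 495v
So -834 - 495v = 1146, giving v = -4.

-4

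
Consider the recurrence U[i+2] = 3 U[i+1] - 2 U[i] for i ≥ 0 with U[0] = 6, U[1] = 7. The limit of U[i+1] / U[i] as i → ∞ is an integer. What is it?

2

The characteristic equation is r^2 - 3r + 2 = 0, which factors as (r - 2)(r - 1) = 0.
So the roots are 2 and 1. Since |2| > |1| and the coefficient of 2^i is non-zero, the ratio tends to 2.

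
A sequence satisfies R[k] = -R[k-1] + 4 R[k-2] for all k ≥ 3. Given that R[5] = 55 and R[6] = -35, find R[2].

Rearranging, R[k-2] = (R[k] + R[k-1]) / 4.
R[4] = (-35 + 55) / 4 = 20/4 = 5
R[3] = (55 + 5) / 4 = 60/4 = 15
R[2] = (5 + 15) / 4 = 20/4 = 5

5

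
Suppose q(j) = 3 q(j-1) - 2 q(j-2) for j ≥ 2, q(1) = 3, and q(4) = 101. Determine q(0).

Let q(0) = w.
q(2) = 9 - 2w
q(3) = 21 - 6w
q(4) = 45 - 14w
So 45 - 14w = 101, giving w = -4.

-4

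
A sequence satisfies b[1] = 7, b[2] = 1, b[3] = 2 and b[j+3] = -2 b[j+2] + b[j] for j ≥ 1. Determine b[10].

103

b[4] = -2(2) + 7 = 3
b[5] = -2(3) + 1 = -5
b[6] = -2(-5) + 2 = 12
b[7] = -2(12) + 3 = -21
b[8] = -2(-21) + (-5) = 37
b[9] = -2(37) + 12 = -62
b[10] = -2(-62) + (-21) = 103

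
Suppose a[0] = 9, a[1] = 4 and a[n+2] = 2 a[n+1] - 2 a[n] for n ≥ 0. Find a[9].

64

a[2] = 2*4 - 2*9 = -10
a[3] = 2*(-10) - 2*4 = -28
a[4] = 2*(-28) - 2*(-10) = -36
a[5] = 2*(-36) - 2*(-28) = -16
a[6] = 2*(-16) - 2*(-36) = 40
a[7] = 2*40 - 2*(-16) = 112
a[8] = 2*112 - 2*40 = 144
a[9] = 2*144 - 2*112 = 64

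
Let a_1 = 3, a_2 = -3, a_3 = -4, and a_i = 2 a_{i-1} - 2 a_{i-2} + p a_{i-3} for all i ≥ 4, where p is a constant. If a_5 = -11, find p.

-5

a_4 = -2 + 3p
a_5 = 4 + 3p
So 4 + 3p = -11, giving p = -5.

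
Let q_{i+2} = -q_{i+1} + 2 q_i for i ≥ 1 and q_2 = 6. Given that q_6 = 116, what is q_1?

-5

Let q_1 = y.
q_3 = -6 + 2y
q_4 = 18 - 2y
q_5 = -30 + 6y
q_6 = 66 - 10y
So 66 - 10y = 116, giving y = -5.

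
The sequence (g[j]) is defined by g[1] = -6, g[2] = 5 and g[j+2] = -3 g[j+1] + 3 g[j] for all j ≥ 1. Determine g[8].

23949

g[3] = -3*5 + 3*(-6) = -33
g[4] = -3*(-33) + 3*5 = 114
g[5] = -3*114 + 3*(-33) = -441
g[6] = -3*(-441) + 3*114 = 1665
g[7] = -3*1665 + 3*(-441) = -6318
g[8] = -3*(-6318) + 3*1665 = 23949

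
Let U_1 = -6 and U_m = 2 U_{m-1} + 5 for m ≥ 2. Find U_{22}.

-2097157

The fixed point is 5/(1 - 2) = -5, so U_m + 5 = 2(U_{m-1} + 5).
Hence U_m = -1·2^{m-1} - 5.
U_{22} = -1·2^{21} - 5 = -1·2097152 - 5 = -2097157.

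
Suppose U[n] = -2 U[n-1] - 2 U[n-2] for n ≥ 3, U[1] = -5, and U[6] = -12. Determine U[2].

Let U[2] = y.
U[3] = 10 - 2y
U[4] = -20 + 2y
U[5] = 20
U[6] = -4y
So -4y = -12, giving y = 3.

3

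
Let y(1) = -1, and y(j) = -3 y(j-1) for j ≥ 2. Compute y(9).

-6561

y(2) = -3(-1) = 3
y(3) = -3(3) = -9
y(4) = -3(-9) = 27
y(5) = -3(27) = -81
y(6) = -3(-81) = 243
y(7) = -3(243) = -729
y(8) = -3(-729) = 2187
y(9) = -3(2187) = -6561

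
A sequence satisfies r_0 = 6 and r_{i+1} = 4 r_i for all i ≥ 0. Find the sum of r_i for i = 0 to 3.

510

r_1 = 4*6 = 24
r_2 = 4*24 = 96
r_3 = 4*96 = 384
Sum = 6 + 24 + 96 + 384 = 510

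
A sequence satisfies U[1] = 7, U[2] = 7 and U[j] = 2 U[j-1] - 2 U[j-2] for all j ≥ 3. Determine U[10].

U[3] = 2(7) - 2(7) = 0
U[4] = 2(0) - 2(7) = -14
U[5] = 2(-14) - 2(0) = -28
U[6] = 2(-28) - 2(-14) = -28
U[7] = 2(-28) - 2(-28) = 0
U[8] = 2(0) - 2(-28) = 56
U[9] = 2(56) - 2(0) = 112
U[10] = 2(112) - 2(56) = 112

112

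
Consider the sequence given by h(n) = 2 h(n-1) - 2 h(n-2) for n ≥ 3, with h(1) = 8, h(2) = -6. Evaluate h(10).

-96

h(3) = 2·(-6) - 2·8 = -28
h(4) = 2·(-28) - 2·(-6) = -44
h(5) = 2·(-44) - 2·(-28) = -32
h(6) = 2·(-32) - 2·(-44) = 24
h(7) = 2·24 - 2·(-32) = 112
h(8) = 2·112 - 2·24 = 176
h(9) = 2·176 - 2·112 = 128
h(10) = 2·128 - 2·176 = -96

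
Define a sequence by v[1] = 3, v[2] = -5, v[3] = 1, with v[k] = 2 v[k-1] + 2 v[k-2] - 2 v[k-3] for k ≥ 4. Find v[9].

-828

v[4] = 2(1) + 2(-5) - 2(3) = -14
v[5] = 2(-14) + 2(1) - 2(-5) = -16
v[6] = 2(-16) + 2(-14) - 2(1) = -62
v[7] = 2(-62) + 2(-16) - 2(-14) = -128
v[8] = 2(-128) + 2(-62) - 2(-16) = -348
v[9] = 2(-348) + 2(-128) - 2(-62) = -828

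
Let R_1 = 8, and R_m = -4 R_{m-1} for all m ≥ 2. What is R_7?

R_2 = -4·8 = -32
R_3 = -4·(-32) = 128
R_4 = -4·128 = -512
R_5 = -4·(-512) = 2048
R_6 = -4·2048 = -8192
R_7 = -4·(-8192) = 32768

32768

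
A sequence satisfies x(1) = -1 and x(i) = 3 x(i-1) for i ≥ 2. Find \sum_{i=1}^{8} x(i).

x(2) = 3*(-1) = -3
x(3) = 3*(-3) = -9
x(4) = 3*(-9) = -27
x(5) = 3*(-27) = -81
x(6) = 3*(-81) = -243
x(7) = 3*(-243) = -729
x(8) = 3*(-729) = -2187
Sum = (-1) + (-3) + (-9) + (-27) + (-81) + (-243) + (-729) + (-2187) = -3280

-3280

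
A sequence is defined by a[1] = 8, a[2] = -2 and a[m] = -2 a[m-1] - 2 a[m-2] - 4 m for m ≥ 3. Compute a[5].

-44

a[3] = -2*(-2) - 2*8 - 12 = -24
a[4] = -2*(-24) - 2*(-2) - 16 = 36
a[5] = -2*36 - 2*(-24) - 20 = -44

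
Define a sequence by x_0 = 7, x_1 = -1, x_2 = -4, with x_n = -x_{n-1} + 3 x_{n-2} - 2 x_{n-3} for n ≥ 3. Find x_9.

x_3 = -(-4) + 3(-1) - 2(7) = -13
x_4 = -(-13) + 3(-4) - 2(-1) = 3
x_5 = -3 + 3(-13) - 2(-4) = -34
x_6 = -(-34) + 3(3) - 2(-13) = 69
x_7 = -69 + 3(-34) - 2(3) = -177
x_8 = -(-177) + 3(69) - 2(-34) = 452
x_9 = -452 + 3(-177) - 2(69) = -1121

-1121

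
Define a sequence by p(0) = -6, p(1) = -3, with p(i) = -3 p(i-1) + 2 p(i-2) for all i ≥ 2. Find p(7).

651

p(2) = -3*(-3) + 2*(-6) = -3
p(3) = -3*(-3) + 2*(-3) = 3
p(4) = -3*3 + 2*(-3) = -15
p(5) = -3*(-15) + 2*3 = 51
p(6) = -3*51 + 2*(-15) = -183
p(7) = -3*(-183) + 2*51 = 651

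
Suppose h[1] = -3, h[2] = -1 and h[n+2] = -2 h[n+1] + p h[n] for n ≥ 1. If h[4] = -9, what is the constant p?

h[3] = 2 - 3p
h[4] = -4 + 5p
So -4 + 5p = -9, giving p = -1.

-1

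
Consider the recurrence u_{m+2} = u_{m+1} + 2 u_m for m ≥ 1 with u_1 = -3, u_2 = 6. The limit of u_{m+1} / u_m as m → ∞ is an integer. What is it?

The characteristic equation is r^2 - r - 2 = 0, which factors as (r - 2)(r + 1) = 0.
So the roots are 2 and -1. Since |2| > |-1| and the coefficient of 2^m is non-zero, the ratio tends to 2.

2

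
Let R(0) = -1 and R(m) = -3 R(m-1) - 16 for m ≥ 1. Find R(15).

-43046725

The fixed point is -16/(1 + 3) = -4, so R(m) + 4 = -3(R(m-1) + 4).
Hence R(m) = 3·(-3)^m - 4.
R(15) = 3·(-3)^{15} - 4 = 3·-14348907 - 4 = -43046725.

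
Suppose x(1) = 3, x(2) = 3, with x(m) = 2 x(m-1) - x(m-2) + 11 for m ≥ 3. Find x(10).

x(3) = 2·3 - 3 + 11 = 14
x(4) = 2·14 - 3 + 11 = 36
x(5) = 2·36 - 14 + 11 = 69
x(6) = 2·69 - 36 + 11 = 113
x(7) = 2·113 - 69 + 11 = 168
x(8) = 2·168 - 113 + 11 = 234
x(9) = 2·234 - 168 + 11 = 311
x(10) = 2·311 - 234 + 11 = 399

399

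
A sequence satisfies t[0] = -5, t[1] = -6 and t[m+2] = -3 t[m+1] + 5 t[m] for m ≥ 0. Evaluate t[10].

t[2] = -3*(-6) + 5*(-5) = -7
t[3] = -3*(-7) + 5*(-6) = -9
t[4] = -3*(-9) + 5*(-7) = -8
t[5] = -3*(-8) + 5*(-9) = -21
t[6] = -3*(-21) + 5*(-8) = 23
t[7] = -3*23 + 5*(-21) = -174
t[8] = -3*(-174) + 5*23 = 637
t[9] = -3*637 + 5*(-174) = -2781
t[10] = -3*(-2781) + 5*637 = 11528

11528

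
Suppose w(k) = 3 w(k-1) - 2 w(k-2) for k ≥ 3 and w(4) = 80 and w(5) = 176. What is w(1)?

Rearranging, w(k-2) = (w(k) - 3 w(k-1)) / -2.
w(3) = (176 - 3*80) / -2 = -64/-2 = 32
w(2) = (80 - 3*32) / -2 = -16/-2 = 8
w(1) = (32 - 3*8) / -2 = 8/-2 = -4

-4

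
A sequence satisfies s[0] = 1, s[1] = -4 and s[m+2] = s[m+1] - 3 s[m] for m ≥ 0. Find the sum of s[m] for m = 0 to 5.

s[2] = (-4) - 3(1) = -7
s[3] = (-7) - 3(-4) = 5
s[4] = 5 - 3(-7) = 26
s[5] = 26 - 3(5) = 11
Sum = 1 + (-4) + (-7) + 5 + 26 + 11 = 32

32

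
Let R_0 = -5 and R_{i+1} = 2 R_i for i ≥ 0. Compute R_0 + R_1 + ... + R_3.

R_1 = 2(-5) = -10
R_2 = 2(-10) = -20
R_3 = 2(-20) = -40
Sum = (-5) + (-10) + (-20) + (-40) = -75

-75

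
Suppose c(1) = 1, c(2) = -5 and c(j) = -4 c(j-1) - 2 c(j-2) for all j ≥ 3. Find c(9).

28816

c(3) = -4·(-5) - 2·1 = 18
c(4) = -4·18 - 2·(-5) = -62
c(5) = -4·(-62) - 2·18 = 212
c(6) = -4·212 - 2·(-62) = -724
c(7) = -4·(-724) - 2·212 = 2472
c(8) = -4·2472 - 2·(-724) = -8440
c(9) = -4·(-8440) - 2·2472 = 28816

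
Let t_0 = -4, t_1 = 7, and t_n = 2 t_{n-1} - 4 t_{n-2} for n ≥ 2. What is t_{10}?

-3584

t_2 = 2(7) - 4(-4) = 30
t_3 = 2(30) - 4(7) = 32
t_4 = 2(32) - 4(30) = -56
t_5 = 2(-56) - 4(32) = -240
t_6 = 2(-240) - 4(-56) = -256
t_7 = 2(-256) - 4(-240) = 448
t_8 = 2(448) - 4(-256) = 1920
t_9 = 2(1920) - 4(448) = 2048
t_{10} = 2(2048) - 4(1920) = -3584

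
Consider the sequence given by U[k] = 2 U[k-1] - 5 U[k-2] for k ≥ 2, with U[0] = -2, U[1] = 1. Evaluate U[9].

1321

U[2] = 2·1 - 5·(-2) = 12
U[3] = 2·12 - 5·1 = 19
U[4] = 2·19 - 5·12 = -22
U[5] = 2·(-22) - 5·19 = -139
U[6] = 2·(-139) - 5·(-22) = -168
U[7] = 2·(-168) - 5·(-139) = 359
U[8] = 2·359 - 5·(-168) = 1558
U[9] = 2·1558 - 5·359 = 1321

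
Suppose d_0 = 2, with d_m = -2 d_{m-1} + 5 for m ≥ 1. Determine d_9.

d_1 = -2*2 + 5 = 1
d_2 = -2*1 + 5 = 3
d_3 = -2*3 + 5 = -1
d_4 = -2*(-1) + 5 = 7
d_5 = -2*7 + 5 = -9
d_6 = -2*(-9) + 5 = 23
d_7 = -2*23 + 5 = -41
d_8 = -2*(-41) + 5 = 87
d_9 = -2*87 + 5 = -169

-169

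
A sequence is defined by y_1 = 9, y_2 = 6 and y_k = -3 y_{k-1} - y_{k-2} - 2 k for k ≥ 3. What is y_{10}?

y_3 = -3(6) - 9 - 6 = -33
y_4 = -3(-33) - 6 - 8 = 85
y_5 = -3(85) - (-33) - 10 = -232
y_6 = -3(-232) - 85 - 12 = 599
y_7 = -3(599) - (-232) - 14 = -1579
y_8 = -3(-1579) - 599 - 16 = 4122
y_9 = -3(4122) - (-1579) - 18 = -10805
y_{10} = -3(-10805) - 4122 - 20 = 28273

28273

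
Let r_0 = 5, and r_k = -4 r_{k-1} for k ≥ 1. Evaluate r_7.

-81920

r_1 = -4·5 = -20
r_2 = -4·(-20) = 80
r_3 = -4·80 = -320
r_4 = -4·(-320) = 1280
r_5 = -4·1280 = -5120
r_6 = -4·(-5120) = 20480
r_7 = -4·20480 = -81920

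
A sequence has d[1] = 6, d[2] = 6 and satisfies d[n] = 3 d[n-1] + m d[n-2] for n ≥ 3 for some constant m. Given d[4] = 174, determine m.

5

d[3] = 18 + 6m
d[4] = 54 + 24m
So 54 + 24m = 174, giving m = 5.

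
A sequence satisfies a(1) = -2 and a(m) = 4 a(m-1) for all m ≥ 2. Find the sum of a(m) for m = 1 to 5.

-682

a(2) = 4*(-2) = -8
a(3) = 4*(-8) = -32
a(4) = 4*(-32) = -128
a(5) = 4*(-128) = -512
Sum = (-2) + (-8) + (-32) + (-128) + (-512) = -682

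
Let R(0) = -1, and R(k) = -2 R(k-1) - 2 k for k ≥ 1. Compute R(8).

-148

R(1) = -2·(-1) - 2 = 0
R(2) = -2·0 - 4 = -4
R(3) = -2·(-4) - 6 = 2
R(4) = -2·2 - 8 = -12
R(5) = -2·(-12) - 10 = 14
R(6) = -2·14 - 12 = -40
R(7) = -2·(-40) - 14 = 66
R(8) = -2·66 - 16 = -148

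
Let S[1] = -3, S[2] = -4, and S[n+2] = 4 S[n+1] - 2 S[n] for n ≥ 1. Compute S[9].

-14640

S[3] = 4·(-4) - 2·(-3) = -10
S[4] = 4·(-10) - 2·(-4) = -32
S[5] = 4·(-32) - 2·(-10) = -108
S[6] = 4·(-108) - 2·(-32) = -368
S[7] = 4·(-368) - 2·(-108) = -1256
S[8] = 4·(-1256) - 2·(-368) = -4288
S[9] = 4·(-4288) - 2·(-1256) = -14640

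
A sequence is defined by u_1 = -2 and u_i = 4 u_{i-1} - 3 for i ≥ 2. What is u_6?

u_2 = 4*(-2) - 3 = -11
u_3 = 4*(-11) - 3 = -47
u_4 = 4*(-47) - 3 = -191
u_5 = 4*(-191) - 3 = -767
u_6 = 4*(-767) - 3 = -3071

-3071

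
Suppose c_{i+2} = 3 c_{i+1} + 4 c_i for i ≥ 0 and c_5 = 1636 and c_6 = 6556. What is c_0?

4

Rearranging, c_{i-2} = (c_i - 3 c_{i-1}) / 4.
c_4 = (6556 - 3*1636) / 4 = 1648/4 = 412
c_3 = (1636 - 3*412) / 4 = 400/4 = 100
c_2 = (412 - 3*100) / 4 = 112/4 = 28
c_1 = (100 - 3*28) / 4 = 16/4 = 4
c_0 = (28 - 3*4) / 4 = 16/4 = 4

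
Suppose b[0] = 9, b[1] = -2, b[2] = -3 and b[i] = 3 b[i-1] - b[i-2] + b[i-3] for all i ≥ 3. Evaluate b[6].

b[3] = 3(-3) - (-2) + 9 = 2
b[4] = 3(2) - (-3) + (-2) = 7
b[5] = 3(7) - 2 + (-3) = 16
b[6] = 3(16) - 7 + 2 = 43

43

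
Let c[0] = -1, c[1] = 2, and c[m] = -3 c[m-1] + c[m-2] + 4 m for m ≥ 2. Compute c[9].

8567

c[2] = -3(2) + (-1) + 8 = 1
c[3] = -3(1) + 2 + 12 = 11
c[4] = -3(11) + 1 + 16 = -16
c[5] = -3(-16) + 11 + 20 = 79
c[6] = -3(79) + (-16) + 24 = -229
c[7] = -3(-229) + 79 + 28 = 794
c[8] = -3(794) + (-229) + 32 = -2579
c[9] = -3(-2579) + 794 + 36 = 8567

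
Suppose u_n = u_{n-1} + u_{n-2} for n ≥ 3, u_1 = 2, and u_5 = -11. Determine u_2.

-5

Let u_2 = z.
u_3 = 2 + z
u_4 = 2 + 2z
u_5 = 4 + 3z
So 4 + 3z = -11, giving z = -5.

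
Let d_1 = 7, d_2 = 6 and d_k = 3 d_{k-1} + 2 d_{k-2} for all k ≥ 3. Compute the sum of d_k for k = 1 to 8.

d_3 = 3*6 + 2*7 = 32
d_4 = 3*32 + 2*6 = 108
d_5 = 3*108 + 2*32 = 388
d_6 = 3*388 + 2*108 = 1380
d_7 = 3*1380 + 2*388 = 4916
d_8 = 3*4916 + 2*1380 = 17508
Sum = 7 + 6 + 32 + 108 + 388 + 1380 + 4916 + 17508 = 24345

24345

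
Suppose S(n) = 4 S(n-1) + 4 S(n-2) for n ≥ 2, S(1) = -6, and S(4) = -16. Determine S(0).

Let S(0) = w.
S(2) = -24 + 4w
S(3) = -120 + 16w
S(4) = -576 + 80w
So -576 + 80w = -16, giving w = 7.

7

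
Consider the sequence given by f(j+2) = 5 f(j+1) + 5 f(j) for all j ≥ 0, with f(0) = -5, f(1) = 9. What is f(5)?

4850

f(2) = 5·9 + 5·(-5) = 20
f(3) = 5·20 + 5·9 = 145
f(4) = 5·145 + 5·20 = 825
f(5) = 5·825 + 5·145 = 4850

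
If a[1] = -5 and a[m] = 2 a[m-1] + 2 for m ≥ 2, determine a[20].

-1572866

The fixed point is 2/(1 - 2) = -2, so a[m] + 2 = 2(a[m-1] + 2).
Hence a[m] = -3·2^{m-1} - 2.
a[20] = -3·2^{19} - 2 = -3·524288 - 2 = -1572866.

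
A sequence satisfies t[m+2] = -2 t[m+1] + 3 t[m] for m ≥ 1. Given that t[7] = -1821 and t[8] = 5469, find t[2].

9

Rearranging, t[m-2] = (t[m] + 2 t[m-1]) / 3.
t[6] = (5469 + 2(-1821)) / 3 = 1827/3 = 609
t[5] = (-1821 + 2(609)) / 3 = -603/3 = -201
t[4] = (609 + 2(-201)) / 3 = 207/3 = 69
t[3] = (-201 + 2(69)) / 3 = -63/3 = -21
t[2] = (69 + 2(-21)) / 3 = 27/3 = 9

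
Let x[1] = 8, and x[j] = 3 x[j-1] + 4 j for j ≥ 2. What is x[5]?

x[2] = 3·8 + 8 = 32
x[3] = 3·32 + 12 = 108
x[4] = 3·108 + 16 = 340
x[5] = 3·340 + 20 = 1040

1040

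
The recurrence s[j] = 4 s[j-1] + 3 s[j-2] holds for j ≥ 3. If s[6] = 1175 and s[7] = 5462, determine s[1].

Rearranging, s[j-2] = (s[j] - 4 s[j-1]) / 3.
s[5] = (5462 - 4·1175) / 3 = 762/3 = 254
s[4] = (1175 - 4·254) / 3 = 159/3 = 53
s[3] = (254 - 4·53) / 3 = 42/3 = 14
s[2] = (53 - 4·14) / 3 = -3/3 = -1
s[1] = (14 - 4·(-1)) / 3 = 18/3 = 6

6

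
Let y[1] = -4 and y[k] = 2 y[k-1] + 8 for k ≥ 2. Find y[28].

536870904

The fixed point is 8/(1 - 2) = -8, so y[k] + 8 = 2(y[k-1] + 8).
Hence y[k] = 4·2^{k-1} - 8.
y[28] = 4·2^{27} - 8 = 4·134217728 - 8 = 536870904.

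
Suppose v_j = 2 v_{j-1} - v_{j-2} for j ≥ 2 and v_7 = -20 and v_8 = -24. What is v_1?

4

Rearranging, v_{j-2} = -(v_j - 2 v_{j-1}).
v_6 = -(-24 - 2(-20)) = -16
v_5 = -(-20 - 2(-16)) = -12
v_4 = -(-16 - 2(-12)) = -8
v_3 = -(-12 - 2(-8)) = -4
v_2 = -(-8 - 2(-4)) = 0
v_1 = -(-4 - 2(0)) = 4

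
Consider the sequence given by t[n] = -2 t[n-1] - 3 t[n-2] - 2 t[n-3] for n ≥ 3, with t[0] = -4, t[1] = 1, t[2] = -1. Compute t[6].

t[3] = -2(-1) - 3(1) - 2(-4) = 7
t[4] = -2(7) - 3(-1) - 2(1) = -13
t[5] = -2(-13) - 3(7) - 2(-1) = 7
t[6] = -2(7) - 3(-13) - 2(7) = 11

11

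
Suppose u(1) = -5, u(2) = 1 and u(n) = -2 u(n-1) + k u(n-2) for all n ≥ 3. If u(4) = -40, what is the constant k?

-4

u(3) = -2 - 5k
u(4) = 4 + 11k
So 4 + 11k = -40, giving k = -4.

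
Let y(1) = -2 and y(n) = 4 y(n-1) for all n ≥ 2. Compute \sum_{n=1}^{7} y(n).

y(2) = 4·(-2) = -8
y(3) = 4·(-8) = -32
y(4) = 4·(-32) = -128
y(5) = 4·(-128) = -512
y(6) = 4·(-512) = -2048
y(7) = 4·(-2048) = -8192
Sum = (-2) + (-8) + (-32) + (-128) + (-512) + (-2048) + (-8192) = -10922

-10922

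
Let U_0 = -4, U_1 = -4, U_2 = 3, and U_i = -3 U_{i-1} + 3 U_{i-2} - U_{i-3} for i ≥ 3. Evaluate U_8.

14016

U_3 = -3(3) + 3(-4) - (-4) = -17
U_4 = -3(-17) + 3(3) - (-4) = 64
U_5 = -3(64) + 3(-17) - 3 = -246
U_6 = -3(-246) + 3(64) - (-17) = 947
U_7 = -3(947) + 3(-246) - 64 = -3643
U_8 = -3(-3643) + 3(947) - (-246) = 14016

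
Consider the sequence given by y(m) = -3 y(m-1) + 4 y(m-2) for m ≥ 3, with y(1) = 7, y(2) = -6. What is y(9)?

y(3) = -3·(-6) + 4·7 = 46
y(4) = -3·46 + 4·(-6) = -162
y(5) = -3·(-162) + 4·46 = 670
y(6) = -3·670 + 4·(-162) = -2658
y(7) = -3·(-2658) + 4·670 = 10654
y(8) = -3·10654 + 4·(-2658) = -42594
y(9) = -3·(-42594) + 4·10654 = 170398

170398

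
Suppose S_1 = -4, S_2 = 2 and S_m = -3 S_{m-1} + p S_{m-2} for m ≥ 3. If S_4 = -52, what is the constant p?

-5

S_3 = -6 - 4p
S_4 = 18 + 14p
So 18 + 14p = -52, giving p = -5.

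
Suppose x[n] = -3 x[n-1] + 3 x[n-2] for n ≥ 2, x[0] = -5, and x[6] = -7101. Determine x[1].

Let x[1] = y.
x[2] = -15 - 3y
x[3] = 45 + 12y
x[4] = -180 - 45y
x[5] = 675 + 171y
x[6] = -2565 - 648y
So -2565 - 648y = -7101, giving y = 7.

7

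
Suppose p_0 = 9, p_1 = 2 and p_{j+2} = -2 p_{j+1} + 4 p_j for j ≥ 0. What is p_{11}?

p_2 = -2·2 + 4·9 = 32
p_3 = -2·32 + 4·2 = -56
p_4 = -2·(-56) + 4·32 = 240
p_5 = -2·240 + 4·(-56) = -704
p_6 = -2·(-704) + 4·240 = 2368
p_7 = -2·2368 + 4·(-704) = -7552
p_8 = -2·(-7552) + 4·2368 = 24576
p_9 = -2·24576 + 4·(-7552) = -79360
p_{10} = -2·(-79360) + 4·24576 = 257024
p_{11} = -2·257024 + 4·(-79360) = -831488

-831488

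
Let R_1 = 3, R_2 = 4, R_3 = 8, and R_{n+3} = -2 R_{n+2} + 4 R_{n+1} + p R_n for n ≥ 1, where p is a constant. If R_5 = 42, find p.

R_4 = 3p
R_5 = 32 - 2p
So 32 - 2p = 42, giving p = -5.

-5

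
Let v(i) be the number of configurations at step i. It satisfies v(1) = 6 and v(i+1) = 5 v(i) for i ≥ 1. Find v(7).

v(2) = 5(6) = 30
v(3) = 5(30) = 150
v(4) = 5(150) = 750
v(5) = 5(750) = 3750
v(6) = 5(3750) = 18750
v(7) = 5(18750) = 93750

93750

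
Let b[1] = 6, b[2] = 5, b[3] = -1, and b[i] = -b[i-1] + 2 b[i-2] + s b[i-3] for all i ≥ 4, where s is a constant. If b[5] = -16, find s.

b[4] = 11 + 6s
b[5] = -13 - s
So -13 - s = -16, giving s = 3.

3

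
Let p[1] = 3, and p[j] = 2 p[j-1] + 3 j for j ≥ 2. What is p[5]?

171

p[2] = 2*3 + 6 = 12
p[3] = 2*12 + 9 = 33
p[4] = 2*33 + 12 = 78
p[5] = 2*78 + 15 = 171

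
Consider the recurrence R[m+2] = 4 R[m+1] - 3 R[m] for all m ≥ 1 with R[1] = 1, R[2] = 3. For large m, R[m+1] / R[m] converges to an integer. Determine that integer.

3

The characteristic equation is r^2 - 4r + 3 = 0, which factors as (r - 3)(r - 1) = 0.
So the roots are 3 and 1. Since |3| > |1| and the coefficient of 3^m is non-zero, the ratio tends to 3.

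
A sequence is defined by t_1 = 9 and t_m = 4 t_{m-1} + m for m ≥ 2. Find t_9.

t_2 = 4(9) + 2 = 38
t_3 = 4(38) + 3 = 155
t_4 = 4(155) + 4 = 624
t_5 = 4(624) + 5 = 2501
t_6 = 4(2501) + 6 = 10010
t_7 = 4(10010) + 7 = 40047
t_8 = 4(40047) + 8 = 160196
t_9 = 4(160196) + 9 = 640793

640793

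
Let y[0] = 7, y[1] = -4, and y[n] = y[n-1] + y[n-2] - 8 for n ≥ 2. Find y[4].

-30

y[2] = (-4) + 7 - 8 = -5
y[3] = (-5) + (-4) - 8 = -17
y[4] = (-17) + (-5) - 8 = -30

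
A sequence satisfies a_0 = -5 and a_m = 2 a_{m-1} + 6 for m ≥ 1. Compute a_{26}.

The fixed point is 6/(1 - 2) = -6, so a_m + 6 = 2(a_{m-1} + 6).
Hence a_m = 1·2^m - 6.
a_{26} = 1·2^{26} - 6 = 1·67108864 - 6 = 67108858.

67108858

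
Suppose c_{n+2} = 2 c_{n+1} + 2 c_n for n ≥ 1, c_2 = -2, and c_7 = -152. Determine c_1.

Let c_1 = v.
c_3 = -4 + 2v
c_4 = -12 + 4v
c_5 = -32 + 12v
c_6 = -88 + 32v
c_7 = -240 + 88v
So -240 + 88v = -152, giving v = 1.

1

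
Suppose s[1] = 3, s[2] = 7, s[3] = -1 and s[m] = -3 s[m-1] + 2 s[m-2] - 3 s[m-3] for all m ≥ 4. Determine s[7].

s[4] = -3·(-1) + 2·7 - 3·3 = 8
s[5] = -3·8 + 2·(-1) - 3·7 = -47
s[6] = -3·(-47) + 2·8 - 3·(-1) = 160
s[7] = -3·160 + 2·(-47) - 3·8 = -598

-598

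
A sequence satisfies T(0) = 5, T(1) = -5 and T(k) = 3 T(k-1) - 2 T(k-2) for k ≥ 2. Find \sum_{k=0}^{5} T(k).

T(2) = 3·(-5) - 2·5 = -25
T(3) = 3·(-25) - 2·(-5) = -65
T(4) = 3·(-65) - 2·(-25) = -145
T(5) = 3·(-145) - 2·(-65) = -305
Sum = 5 + (-5) + (-25) + (-65) + (-145) + (-305) = -540

-540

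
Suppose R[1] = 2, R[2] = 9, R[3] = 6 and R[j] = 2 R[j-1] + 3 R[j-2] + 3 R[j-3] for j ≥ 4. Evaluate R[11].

R[4] = 2(6) + 3(9) + 3(2) = 45
R[5] = 2(45) + 3(6) + 3(9) = 135
R[6] = 2(135) + 3(45) + 3(6) = 423
R[7] = 2(423) + 3(135) + 3(45) = 1386
R[8] = 2(1386) + 3(423) + 3(135) = 4446
R[9] = 2(4446) + 3(1386) + 3(423) = 14319
R[10] = 2(14319) + 3(4446) + 3(1386) = 46134
R[11] = 2(46134) + 3(14319) + 3(4446) = 148563

148563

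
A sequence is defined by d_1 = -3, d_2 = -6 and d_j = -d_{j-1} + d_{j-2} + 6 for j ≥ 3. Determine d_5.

d_3 = -(-6) + (-3) + 6 = 9
d_4 = -9 + (-6) + 6 = -9
d_5 = -(-9) + 9 + 6 = 24

24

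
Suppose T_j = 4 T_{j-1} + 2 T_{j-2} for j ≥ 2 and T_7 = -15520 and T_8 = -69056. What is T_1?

-4

Rearranging, T_{j-2} = (T_j - 4 T_{j-1}) / 2.
T_6 = (-69056 - 4·(-15520)) / 2 = -6976/2 = -3488
T_5 = (-15520 - 4·(-3488)) / 2 = -1568/2 = -784
T_4 = (-3488 - 4·(-784)) / 2 = -352/2 = -176
T_3 = (-784 - 4·(-176)) / 2 = -80/2 = -40
T_2 = (-176 - 4·(-40)) / 2 = -16/2 = -8
T_1 = (-40 - 4·(-8)) / 2 = -8/2 = -4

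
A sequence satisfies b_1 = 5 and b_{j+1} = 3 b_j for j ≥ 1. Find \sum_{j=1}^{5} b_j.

b_2 = 3*5 = 15
b_3 = 3*15 = 45
b_4 = 3*45 = 135
b_5 = 3*135 = 405
Sum = 5 + 15 + 45 + 135 + 405 = 605

605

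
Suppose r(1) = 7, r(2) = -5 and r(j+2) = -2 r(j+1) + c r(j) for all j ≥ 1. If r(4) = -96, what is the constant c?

4

r(3) = 10 + 7c
r(4) = -20 - 19c
So -20 - 19c = -96, giving c = 4.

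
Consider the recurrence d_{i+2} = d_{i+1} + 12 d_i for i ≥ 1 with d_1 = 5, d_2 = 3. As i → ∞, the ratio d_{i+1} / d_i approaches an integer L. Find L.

The characteristic equation is r^2 - r - 12 = 0, which factors as (r - 4)(r + 3) = 0.
So the roots are 4 and -3. Since |4| > |-3| and the coefficient of 4^i is non-zero, the ratio tends to 4.

4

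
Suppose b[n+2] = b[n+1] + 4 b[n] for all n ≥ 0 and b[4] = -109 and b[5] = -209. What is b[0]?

Rearranging, b[n-2] = (b[n] - b[n-1]) / 4.
b[3] = (-209 - (-109)) / 4 = -100/4 = -25
b[2] = (-109 - (-25)) / 4 = -84/4 = -21
b[1] = (-25 - (-21)) / 4 = -4/4 = -1
b[0] = (-21 - (-1)) / 4 = -20/4 = -5

-5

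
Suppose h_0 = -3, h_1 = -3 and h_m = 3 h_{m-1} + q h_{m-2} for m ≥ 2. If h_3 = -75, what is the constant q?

h_2 = -9 - 3q
h_3 = -27 - 12q
So -27 - 12q = -75, giving q = 4.

4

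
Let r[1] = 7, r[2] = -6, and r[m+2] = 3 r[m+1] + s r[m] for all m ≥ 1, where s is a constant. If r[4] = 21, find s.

r[3] = -18 + 7s
r[4] = -54 + 15s
So -54 + 15s = 21, giving s = 5.

5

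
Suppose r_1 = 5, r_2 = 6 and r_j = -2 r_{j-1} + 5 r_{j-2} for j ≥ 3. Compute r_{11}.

r_3 = -2·6 + 5·5 = 13
r_4 = -2·13 + 5·6 = 4
r_5 = -2·4 + 5·13 = 57
r_6 = -2·57 + 5·4 = -94
r_7 = -2·(-94) + 5·57 = 473
r_8 = -2·473 + 5·(-94) = -1416
r_9 = -2·(-1416) + 5·473 = 5197
r_{10} = -2·5197 + 5·(-1416) = -17474
r_{11} = -2·(-17474) + 5·5197 = 60933

60933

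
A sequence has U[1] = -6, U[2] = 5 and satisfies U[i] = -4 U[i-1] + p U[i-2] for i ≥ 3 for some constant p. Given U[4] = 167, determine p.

U[3] = -20 - 6p
U[4] = 80 + 29p
So 80 + 29p = 167, giving p = 3.

3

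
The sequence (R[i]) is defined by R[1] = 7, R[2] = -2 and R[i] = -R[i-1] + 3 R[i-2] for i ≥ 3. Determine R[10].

R[3] = -(-2) + 3·7 = 23
R[4] = -23 + 3·(-2) = -29
R[5] = -(-29) + 3·23 = 98
R[6] = -98 + 3·(-29) = -185
R[7] = -(-185) + 3·98 = 479
R[8] = -479 + 3·(-185) = -1034
R[9] = -(-1034) + 3·479 = 2471
R[10] = -2471 + 3·(-1034) = -5573

-5573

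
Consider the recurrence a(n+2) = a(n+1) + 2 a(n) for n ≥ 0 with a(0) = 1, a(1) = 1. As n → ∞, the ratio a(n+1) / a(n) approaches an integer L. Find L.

The characteristic equation is r^2 - r - 2 = 0, which factors as (r - 2)(r + 1) = 0.
So the roots are 2 and -1. Since |2| > |-1| and the coefficient of 2^n is non-zero, the ratio tends to 2.

2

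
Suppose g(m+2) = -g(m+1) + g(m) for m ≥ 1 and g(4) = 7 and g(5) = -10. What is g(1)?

Rearranging, g(m-2) = g(m) + g(m-1).
g(3) = -10 + 7 = -3
g(2) = 7 + (-3) = 4
g(1) = -3 + 4 = 1

1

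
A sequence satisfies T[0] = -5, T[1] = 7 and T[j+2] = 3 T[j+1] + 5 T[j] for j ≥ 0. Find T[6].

1031

T[2] = 3·7 + 5·(-5) = -4
T[3] = 3·(-4) + 5·7 = 23
T[4] = 3·23 + 5·(-4) = 49
T[5] = 3·49 + 5·23 = 262
T[6] = 3·262 + 5·49 = 1031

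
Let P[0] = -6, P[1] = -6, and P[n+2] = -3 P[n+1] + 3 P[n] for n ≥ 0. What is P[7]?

P[2] = -3(-6) + 3(-6) = 0
P[3] = -3(0) + 3(-6) = -18
P[4] = -3(-18) + 3(0) = 54
P[5] = -3(54) + 3(-18) = -216
P[6] = -3(-216) + 3(54) = 810
P[7] = -3(810) + 3(-216) = -3078

-3078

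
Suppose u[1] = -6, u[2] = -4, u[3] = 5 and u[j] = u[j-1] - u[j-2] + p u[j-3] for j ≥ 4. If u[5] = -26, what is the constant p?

u[4] = 9 - 6p
u[5] = 4 - 10p
So 4 - 10p = -26, giving p = 3.

3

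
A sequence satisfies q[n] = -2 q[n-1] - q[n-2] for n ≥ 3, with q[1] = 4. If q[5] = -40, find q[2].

7

Let q[2] = y.
q[3] = -4 - 2y
q[4] = 8 + 3y
q[5] = -12 - 4y
So -12 - 4y = -40, giving y = 7.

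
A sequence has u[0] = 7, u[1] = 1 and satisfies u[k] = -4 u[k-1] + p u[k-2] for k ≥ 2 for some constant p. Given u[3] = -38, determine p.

2

u[2] = -4 + 7p
u[3] = 16 - 27p
So 16 - 27p = -38, giving p = 2.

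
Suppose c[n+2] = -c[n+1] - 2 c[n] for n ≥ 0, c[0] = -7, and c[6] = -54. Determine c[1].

8

Let c[1] = v.
c[2] = 14 - v
c[3] = -14 - v
c[4] = -14 + 3v
c[5] = 42 - v
c[6] = -14 - 5v
So -14 - 5v = -54, giving v = 8.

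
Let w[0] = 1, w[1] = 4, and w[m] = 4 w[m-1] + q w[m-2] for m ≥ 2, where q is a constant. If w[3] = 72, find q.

1

w[2] = 16 + q
w[3] = 64 + 8q
So 64 + 8q = 72, giving q = 1.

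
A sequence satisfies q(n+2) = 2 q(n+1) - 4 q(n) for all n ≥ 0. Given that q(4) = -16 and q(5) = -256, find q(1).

Rearranging, q(n-2) = (q(n) - 2 q(n-1)) / -4.
q(3) = (-256 - 2·(-16)) / -4 = -224/-4 = 56
q(2) = (-16 - 2·56) / -4 = -128/-4 = 32
q(1) = (56 - 2·32) / -4 = -8/-4 = 2

2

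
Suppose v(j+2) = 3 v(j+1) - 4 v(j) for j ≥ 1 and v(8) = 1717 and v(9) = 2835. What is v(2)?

-7

Rearranging, v(j-2) = (v(j) - 3 v(j-1)) / -4.
v(7) = (2835 - 3·1717) / -4 = -2316/-4 = 579
v(6) = (1717 - 3·579) / -4 = -20/-4 = 5
v(5) = (579 - 3·5) / -4 = 564/-4 = -141
v(4) = (5 - 3·(-141)) / -4 = 428/-4 = -107
v(3) = (-141 - 3·(-107)) / -4 = 180/-4 = -45
v(2) = (-107 - 3·(-45)) / -4 = 28/-4 = -7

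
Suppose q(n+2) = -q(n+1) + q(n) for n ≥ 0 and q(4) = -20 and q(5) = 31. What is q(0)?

-7

Rearranging, q(n-2) = q(n) + q(n-1).
q(3) = 31 + (-20) = 11
q(2) = -20 + 11 = -9
q(1) = 11 + (-9) = 2
q(0) = -9 + 2 = -7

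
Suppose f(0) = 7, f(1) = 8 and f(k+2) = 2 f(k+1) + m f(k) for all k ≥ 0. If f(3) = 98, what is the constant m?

3

f(2) = 16 + 7m
f(3) = 32 + 22m
So 32 + 22m = 98, giving m = 3.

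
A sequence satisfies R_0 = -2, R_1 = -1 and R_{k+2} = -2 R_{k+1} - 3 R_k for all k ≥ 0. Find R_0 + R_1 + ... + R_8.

R_2 = -2(-1) - 3(-2) = 8
R_3 = -2(8) - 3(-1) = -13
R_4 = -2(-13) - 3(8) = 2
R_5 = -2(2) - 3(-13) = 35
R_6 = -2(35) - 3(2) = -76
R_7 = -2(-76) - 3(35) = 47
R_8 = -2(47) - 3(-76) = 134
Sum = (-2) + (-1) + 8 + (-13) + 2 + 35 + (-76) + 47 + 134 = 134

134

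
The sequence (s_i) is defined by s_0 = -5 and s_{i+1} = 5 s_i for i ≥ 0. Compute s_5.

s_1 = 5·(-5) = -25
s_2 = 5·(-25) = -125
s_3 = 5·(-125) = -625
s_4 = 5·(-625) = -3125
s_5 = 5·(-3125) = -15625

-15625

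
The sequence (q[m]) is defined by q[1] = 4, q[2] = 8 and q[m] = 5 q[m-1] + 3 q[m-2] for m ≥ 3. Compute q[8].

q[3] = 5·8 + 3·4 = 52
q[4] = 5·52 + 3·8 = 284
q[5] = 5·284 + 3·52 = 1576
q[6] = 5·1576 + 3·284 = 8732
q[7] = 5·8732 + 3·1576 = 48388
q[8] = 5·48388 + 3·8732 = 268136

268136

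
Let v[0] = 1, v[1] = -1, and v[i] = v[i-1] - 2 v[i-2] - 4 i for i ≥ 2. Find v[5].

7

v[2] = (-1) - 2(1) - 8 = -11
v[3] = (-11) - 2(-1) - 12 = -21
v[4] = (-21) - 2(-11) - 16 = -15
v[5] = (-15) - 2(-21) - 20 = 7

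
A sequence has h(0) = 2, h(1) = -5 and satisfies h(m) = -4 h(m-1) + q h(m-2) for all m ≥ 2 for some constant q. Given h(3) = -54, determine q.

-2

h(2) = 20 + 2q
h(3) = -80 - 13q
So -80 - 13q = -54, giving q = -2.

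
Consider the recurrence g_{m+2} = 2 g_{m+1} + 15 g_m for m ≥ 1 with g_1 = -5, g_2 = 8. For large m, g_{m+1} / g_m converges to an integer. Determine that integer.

The characteristic equation is r^2 - 2r - 15 = 0, which factors as (r - 5)(r + 3) = 0.
So the roots are 5 and -3. Since |5| > |-3| and the coefficient of 5^m is non-zero, the ratio tends to 5.

5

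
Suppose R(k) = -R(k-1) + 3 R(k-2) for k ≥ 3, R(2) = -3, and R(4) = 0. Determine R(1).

-4

Let R(1) = y.
R(3) = 3 + 3y
R(4) = -12 - 3y
So -12 - 3y = 0, giving y = -4.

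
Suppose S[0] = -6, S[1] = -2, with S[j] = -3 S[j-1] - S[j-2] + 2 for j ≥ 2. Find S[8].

4782

S[2] = -3*(-2) - (-6) + 2 = 14
S[3] = -3*14 - (-2) + 2 = -38
S[4] = -3*(-38) - 14 + 2 = 102
S[5] = -3*102 - (-38) + 2 = -266
S[6] = -3*(-266) - 102 + 2 = 698
S[7] = -3*698 - (-266) + 2 = -1826
S[8] = -3*(-1826) - 698 + 2 = 4782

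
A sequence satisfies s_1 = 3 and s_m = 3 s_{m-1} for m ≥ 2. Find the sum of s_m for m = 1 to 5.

s_2 = 3*3 = 9
s_3 = 3*9 = 27
s_4 = 3*27 = 81
s_5 = 3*81 = 243
Sum = 3 + 9 + 27 + 81 + 243 = 363

363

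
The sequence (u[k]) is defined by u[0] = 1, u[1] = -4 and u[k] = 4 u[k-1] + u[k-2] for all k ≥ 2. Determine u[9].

u[2] = 4(-4) + 1 = -15
u[3] = 4(-15) + (-4) = -64
u[4] = 4(-64) + (-15) = -271
u[5] = 4(-271) + (-64) = -1148
u[6] = 4(-1148) + (-271) = -4863
u[7] = 4(-4863) + (-1148) = -20600
u[8] = 4(-20600) + (-4863) = -87263
u[9] = 4(-87263) + (-20600) = -369652

-369652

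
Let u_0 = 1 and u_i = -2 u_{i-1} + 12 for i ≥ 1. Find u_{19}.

The fixed point is 12/(1 + 2) = 4, so u_i - 4 = -2(u_{i-1} - 4).
Hence u_i = -3·(-2)^i + 4.
u_{19} = -3·(-2)^{19} + 4 = -3·-524288 + 4 = 1572868.

1572868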